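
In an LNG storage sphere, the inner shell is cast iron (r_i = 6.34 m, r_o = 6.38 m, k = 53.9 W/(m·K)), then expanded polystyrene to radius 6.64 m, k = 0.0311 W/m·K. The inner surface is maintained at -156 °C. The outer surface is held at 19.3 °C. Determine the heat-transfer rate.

Q = 11.2 kW

Treat each layer as a resistance in series:
  R_cast iron = (1/6.34 − 1/6.38)/(4πk) = 9.889×10^-4/(4π·53.9) = 1.460×10^-6 K/W
  R_expanded polystyrene = (1/6.38 − 1/6.64)/(4πk) = 0.006137/(4π·0.0311) = 0.01570 K/W
ΣR = 1.460×10^-6 + 0.01570 = 0.01570 K/W
Q = ΔT/ΣR = (-156 °C − 19.3 °C)/0.01570 = -11200 W
(Negative Q ⇒ heat flows inward; heat gain = 11200 W.)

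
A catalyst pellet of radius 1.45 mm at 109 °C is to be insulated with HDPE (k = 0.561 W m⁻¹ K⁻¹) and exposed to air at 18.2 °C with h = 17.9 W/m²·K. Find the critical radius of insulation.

For a sphere, r_cr = 2k_ins/h = 2·0.561/17.9 = 0.0627 m = 6.27 cm

r_cr = 6.27 cm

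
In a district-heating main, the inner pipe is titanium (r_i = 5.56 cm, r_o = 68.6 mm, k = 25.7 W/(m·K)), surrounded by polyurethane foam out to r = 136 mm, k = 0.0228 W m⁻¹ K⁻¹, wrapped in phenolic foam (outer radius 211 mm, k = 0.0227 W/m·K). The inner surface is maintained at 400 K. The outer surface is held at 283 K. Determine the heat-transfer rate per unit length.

Series thermal resistances, inner to outer:
  R'_titanium = ln(0.0686/0.0556)/(2πk) = 0.2101/(2π·25.7) = 0.001301 m·K/W
  R'_polyurethane foam = ln(0.136/0.0686)/(2πk) = 0.6844/(2π·0.0228) = 4.777 m·K/W
  R'_phenolic foam = ln(0.211/0.136)/(2πk) = 0.4392/(2π·0.0227) = 3.079 m·K/W
ΣR = 0.001301 + 4.777 + 3.079 = 7.857 m·K/W
Q' = ΔT/ΣR = (400 K − 283 K)/7.857 = 14.9 W/m

Q' = 14.9 W/m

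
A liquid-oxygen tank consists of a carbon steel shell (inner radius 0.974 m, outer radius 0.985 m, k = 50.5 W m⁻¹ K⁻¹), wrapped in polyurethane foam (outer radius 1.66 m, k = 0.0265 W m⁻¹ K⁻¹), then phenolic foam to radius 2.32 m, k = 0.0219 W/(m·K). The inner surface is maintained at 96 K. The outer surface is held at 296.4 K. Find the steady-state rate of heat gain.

Q = 108 W

Treat each layer as a resistance in series:
  R_carbon steel = (1/0.974 − 1/0.985)/(4πk) = 0.01147/(4π·50.5) = 1.807×10^-5 K/W
  R_polyurethane foam = (1/0.985 − 1/1.66)/(4πk) = 0.4128/(4π·0.0265) = 1.240 K/W
  R_phenolic foam = (1/1.66 − 1/2.32)/(4πk) = 0.1714/(4π·0.0219) = 0.6227 K/W
ΣR = 1.807×10^-5 + 1.240 + 0.6227 = 1.863 K/W
Q = ΔT/ΣR = (96 K − 296.4 K)/1.863 = -108 W
(Negative Q ⇒ heat flows inward; heat gain = 108 W.)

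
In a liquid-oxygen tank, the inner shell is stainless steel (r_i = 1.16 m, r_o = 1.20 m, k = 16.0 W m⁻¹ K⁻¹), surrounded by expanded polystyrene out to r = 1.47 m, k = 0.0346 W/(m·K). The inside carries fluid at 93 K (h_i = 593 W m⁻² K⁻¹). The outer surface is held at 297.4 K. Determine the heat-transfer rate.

Q = 580 W

Treat each layer as a resistance in series:
  R_conv,in = 1/(4πr²h) = 1/(4π·1.16²·593) = 9.973×10^-5 K/W
  R_stainless steel = (1/1.16 − 1/1.20)/(4πk) = 0.02874/(4π·16.0) = 1.429×10^-4 K/W
  R_expanded polystyrene = (1/1.20 − 1/1.47)/(4πk) = 0.1531/(4π·0.0346) = 0.3520 K/W
ΣR = 9.973×10^-5 + 1.429×10^-4 + 0.3520 = 0.3522 K/W
Q = ΔT/ΣR = (93 K − 297.4 K)/0.3522 = -580 W
(Negative Q ⇒ heat flows inward; heat gain = 580 W.)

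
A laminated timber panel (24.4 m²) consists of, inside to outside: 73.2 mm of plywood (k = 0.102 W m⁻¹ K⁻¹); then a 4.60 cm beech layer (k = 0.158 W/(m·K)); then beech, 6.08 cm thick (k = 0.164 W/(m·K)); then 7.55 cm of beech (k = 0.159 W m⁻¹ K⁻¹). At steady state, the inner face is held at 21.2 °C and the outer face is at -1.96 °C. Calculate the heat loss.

Q = 305 W

Resistance network (inner→outer):
  R_plywood = L/(kA) = 0.0732/(0.102·24.4) = 0.02941 K/W
  R_beech = L/(kA) = 0.0460/(0.158·24.4) = 0.01193 K/W
  R_beech = L/(kA) = 0.0608/(0.164·24.4) = 0.01519 K/W
  R_beech = L/(kA) = 0.0755/(0.159·24.4) = 0.01946 K/W
ΣR = 0.02941 + 0.01193 + 0.01519 + 0.01946 = 0.07599 K/W
Q = ΔT/ΣR = (21.2 °C − -1.96 °C)/0.07599 = 305 W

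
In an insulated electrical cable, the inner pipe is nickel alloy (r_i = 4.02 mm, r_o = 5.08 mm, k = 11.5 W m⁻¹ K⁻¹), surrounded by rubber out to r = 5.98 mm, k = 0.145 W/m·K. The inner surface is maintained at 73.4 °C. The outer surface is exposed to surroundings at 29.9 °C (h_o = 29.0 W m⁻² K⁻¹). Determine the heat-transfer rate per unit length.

Series thermal resistances, inner to outer:
  R'_nickel alloy = ln(0.00508/0.00402)/(2πk) = 0.2340/(2π·11.5) = 0.003239 m·K/W
  R'_rubber = ln(0.00598/0.00508)/(2πk) = 0.1631/(2π·0.145) = 0.1790 m·K/W
  R'_conv,out = 1/(2πr h) = 1/(2π·0.00598·29.0) = 0.9177 m·K/W
ΣR = 0.003239 + 0.1790 + 0.9177 = 1.100 m·K/W
Q' = ΔT/ΣR = (73.4 °C − 29.9 °C)/1.100 = 39.5 W/m

Q' = 39.5 W/m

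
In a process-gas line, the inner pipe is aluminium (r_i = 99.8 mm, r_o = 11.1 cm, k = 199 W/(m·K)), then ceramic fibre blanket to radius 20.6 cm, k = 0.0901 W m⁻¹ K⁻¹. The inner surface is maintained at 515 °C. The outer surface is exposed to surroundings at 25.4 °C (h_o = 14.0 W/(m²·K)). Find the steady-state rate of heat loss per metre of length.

Series thermal resistances, inner to outer:
  R'_aluminium = ln(0.111/0.0998)/(2πk) = 0.1064/(2π·199) = 8.507×10^-5 m·K/W
  R'_ceramic fibre blanket = ln(0.206/0.111)/(2πk) = 0.6183/(2π·0.0901) = 1.092 m·K/W
  R'_conv,out = 1/(2πr h) = 1/(2π·0.206·14.0) = 0.05519 m·K/W
ΣR = 8.507×10^-5 + 1.092 + 0.05519 = 1.147 m·K/W
Q' = ΔT/ΣR = (515 °C − 25.4 °C)/1.147 = 427 W/m

Q' = 427 W/m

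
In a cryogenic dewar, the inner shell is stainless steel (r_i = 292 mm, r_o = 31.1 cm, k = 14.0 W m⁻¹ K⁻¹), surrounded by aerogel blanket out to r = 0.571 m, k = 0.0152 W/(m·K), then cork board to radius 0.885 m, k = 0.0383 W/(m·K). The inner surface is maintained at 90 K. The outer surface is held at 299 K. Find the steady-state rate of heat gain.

Treat each layer as a resistance in series:
  R_stainless steel = (1/0.292 − 1/0.311)/(4πk) = 0.2092/(4π·14.0) = 0.001189 K/W
  R_aerogel blanket = (1/0.311 − 1/0.571)/(4πk) = 1.464/(4π·0.0152) = 7.665 K/W
  R_cork board = (1/0.571 − 1/0.885)/(4πk) = 0.6214/(4π·0.0383) = 1.291 K/W
ΣR = 0.001189 + 7.665 + 1.291 = 8.957 K/W
Q = ΔT/ΣR = (90 K − 299 K)/8.957 = -23.3 W
(Negative Q ⇒ heat flows inward; heat gain = 23.3 W.)

Q = 23.3 W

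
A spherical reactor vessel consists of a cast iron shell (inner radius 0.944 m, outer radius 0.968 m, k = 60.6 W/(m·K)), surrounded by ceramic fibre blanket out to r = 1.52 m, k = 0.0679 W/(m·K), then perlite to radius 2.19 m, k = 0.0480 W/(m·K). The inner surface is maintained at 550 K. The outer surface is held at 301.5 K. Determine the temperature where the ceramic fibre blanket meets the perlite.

T = 409 K

Treat each layer as a resistance in series:
  R_cast iron = (1/0.944 − 1/0.968)/(4πk) = 0.02626/(4π·60.6) = 3.449×10^-5 K/W
  R_ceramic fibre blanket = (1/0.968 − 1/1.52)/(4πk) = 0.3752/(4π·0.0679) = 0.4397 K/W
  R_perlite = (1/1.52 − 1/2.19)/(4πk) = 0.2013/(4π·0.0480) = 0.3337 K/W
ΣR = 3.449×10^-5 + 0.4397 + 0.3337 = 0.7734 K/W
Q = ΔT/ΣR = (550 K − 301.5 K)/0.7734 = 321.3 W
From the inner boundary to the ceramic fibre blanket/perlite interface, ΣR_partial = 0.4397 K/W.
T_interface = T_in − Q·ΣR_partial = 550 K − (321.3)(0.4397) = 409 K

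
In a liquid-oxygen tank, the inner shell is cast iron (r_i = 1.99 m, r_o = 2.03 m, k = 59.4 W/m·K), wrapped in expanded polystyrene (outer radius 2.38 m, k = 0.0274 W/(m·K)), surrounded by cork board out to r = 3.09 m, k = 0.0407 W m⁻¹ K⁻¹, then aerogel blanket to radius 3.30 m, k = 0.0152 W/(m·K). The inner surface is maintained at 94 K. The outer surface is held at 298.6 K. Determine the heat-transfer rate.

Q = 404 W

Series thermal resistances, inner to outer:
  R_cast iron = (1/1.99 − 1/2.03)/(4πk) = 0.009902/(4π·59.4) = 1.327×10^-5 K/W
  R_expanded polystyrene = (1/2.03 − 1/2.38)/(4πk) = 0.07244/(4π·0.0274) = 0.2104 K/W
  R_cork board = (1/2.38 − 1/3.09)/(4πk) = 0.09654/(4π·0.0407) = 0.1888 K/W
  R_aerogel blanket = (1/3.09 − 1/3.30)/(4πk) = 0.02059/(4π·0.0152) = 0.1078 K/W
ΣR = 1.327×10^-5 + 0.2104 + 0.1888 + 0.1078 = 0.5070 K/W
Q = ΔT/ΣR = (94 K − 298.6 K)/0.5070 = -404 W
(Negative Q ⇒ heat flows inward; heat gain = 404 W.)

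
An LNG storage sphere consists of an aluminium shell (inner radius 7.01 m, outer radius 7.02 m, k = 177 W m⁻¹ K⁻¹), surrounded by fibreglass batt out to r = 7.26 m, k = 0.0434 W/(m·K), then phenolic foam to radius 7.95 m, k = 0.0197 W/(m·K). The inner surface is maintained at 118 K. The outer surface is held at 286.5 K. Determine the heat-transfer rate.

Q = 2960 W

Treat each layer as a resistance in series:
  R_aluminium = (1/7.01 − 1/7.02)/(4πk) = 2.032×10^-4/(4π·177) = 9.136×10^-8 K/W
  R_fibreglass batt = (1/7.02 − 1/7.26)/(4πk) = 0.004709/(4π·0.0434) = 0.008635 K/W
  R_phenolic foam = (1/7.26 − 1/7.95)/(4πk) = 0.01195/(4π·0.0197) = 0.04829 K/W
ΣR = 9.136×10^-8 + 0.008635 + 0.04829 = 0.05693 K/W
Q = ΔT/ΣR = (118 K − 286.5 K)/0.05693 = -2960 W
(Negative Q ⇒ heat flows inward; heat gain = 2960 W.)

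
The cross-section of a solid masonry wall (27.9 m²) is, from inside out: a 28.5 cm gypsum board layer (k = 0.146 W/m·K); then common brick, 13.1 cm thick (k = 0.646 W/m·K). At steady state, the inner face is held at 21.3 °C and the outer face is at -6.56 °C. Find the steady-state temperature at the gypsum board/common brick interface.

Treat each layer as a resistance in series:
  R_gypsum board = L/(kA) = 0.285/(0.146·27.9) = 0.06997 K/W
  R_common brick = L/(kA) = 0.131/(0.646·27.9) = 0.007268 K/W
ΣR = 0.06997 + 0.007268 = 0.07724 K/W
Q = ΔT/ΣR = (21.3 °C − -6.56 °C)/0.07724 = 360.7 W
From the inner boundary to the gypsum board/common brick interface, ΣR_partial = 0.06997 K/W.
T_interface = T_in − Q·ΣR_partial = 21.3 °C − (360.7)(0.06997) = -3.94 °C

T = -3.94 °C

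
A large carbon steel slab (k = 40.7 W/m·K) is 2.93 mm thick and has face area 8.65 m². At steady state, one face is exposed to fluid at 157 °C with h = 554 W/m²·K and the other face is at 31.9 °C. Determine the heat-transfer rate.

Resistance network (inner→outer):
  R_conv,in = 1/(hA) = 1/(554·8.65) = 2.087×10^-4 K/W
  R_carbon steel = L/(kA) = 0.00293/(40.7·8.65) = 8.323×10^-6 K/W
ΣR = 2.087×10^-4 + 8.323×10^-6 = 2.170×10^-4 K/W
Q = ΔT/ΣR = (157 °C − 31.9 °C)/2.170×10^-4 = 5.76×10^5 W

Q = 5.76×10^5 W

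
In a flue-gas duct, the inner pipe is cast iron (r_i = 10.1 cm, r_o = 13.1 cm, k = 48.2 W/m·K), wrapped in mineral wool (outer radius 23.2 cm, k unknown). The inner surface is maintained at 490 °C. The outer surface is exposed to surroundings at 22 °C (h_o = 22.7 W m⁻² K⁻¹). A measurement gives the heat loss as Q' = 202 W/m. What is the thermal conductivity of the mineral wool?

ΣR = ΔT/Q' = |490 − 22|/202 = 2.317 m·K/W
Known resistances:
  R'_cast iron = ln(0.131/0.101)/(2πk) = 0.2601/(2π·48.2) = 8.588×10^-4 m·K/W
  R'_conv,out = 1/(2πr h) = 1/(2π·0.232·22.7) = 0.03022 m·K/W
R_mineral wool = ΣR − ΣR_known = 2.317 − 0.03108 = 2.286 m·K/W
ln(r₂/r₁)/(2πk) = 2.286 ⇒ k = 0.5715/(2π·2.286) = 0.0398 W/m·K

k = 0.0398 W/m·K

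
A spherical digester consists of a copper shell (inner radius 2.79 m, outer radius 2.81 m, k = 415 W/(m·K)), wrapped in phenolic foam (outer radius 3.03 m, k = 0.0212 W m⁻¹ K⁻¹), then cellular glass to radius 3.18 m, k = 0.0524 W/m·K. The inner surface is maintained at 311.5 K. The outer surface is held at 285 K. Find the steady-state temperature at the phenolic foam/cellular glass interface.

T = 290.2 K

Treat each layer as a resistance in series:
  R_copper = (1/2.79 − 1/2.81)/(4πk) = 0.002551/(4π·415) = 4.892×10^-7 K/W
  R_phenolic foam = (1/2.81 − 1/3.03)/(4πk) = 0.02584/(4π·0.0212) = 0.09699 K/W
  R_cellular glass = (1/3.03 − 1/3.18)/(4πk) = 0.01557/(4π·0.0524) = 0.02364 K/W
ΣR = 4.892×10^-7 + 0.09699 + 0.02364 = 0.1206 K/W
Q = ΔT/ΣR = (311.5 K − 285 K)/0.1206 = 219.7 W
From the inner boundary to the phenolic foam/cellular glass interface, ΣR_partial = 0.09699 K/W.
T_interface = T_in − Q·ΣR_partial = 311.5 K − (219.7)(0.09699) = 290.2 K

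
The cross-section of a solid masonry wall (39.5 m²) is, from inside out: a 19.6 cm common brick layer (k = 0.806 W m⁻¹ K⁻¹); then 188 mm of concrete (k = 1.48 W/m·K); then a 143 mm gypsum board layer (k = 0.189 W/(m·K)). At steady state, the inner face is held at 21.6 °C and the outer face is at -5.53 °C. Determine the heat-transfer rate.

Q = 951 W

Series thermal resistances, inner to outer:
  R_common brick = L/(kA) = 0.196/(0.806·39.5) = 0.006156 K/W
  R_concrete = L/(kA) = 0.188/(1.48·39.5) = 0.003216 K/W
  R_gypsum board = L/(kA) = 0.143/(0.189·39.5) = 0.01915 K/W
ΣR = 0.006156 + 0.003216 + 0.01915 = 0.02852 K/W
Q = ΔT/ΣR = (21.6 °C − -5.53 °C)/0.02852 = 951 W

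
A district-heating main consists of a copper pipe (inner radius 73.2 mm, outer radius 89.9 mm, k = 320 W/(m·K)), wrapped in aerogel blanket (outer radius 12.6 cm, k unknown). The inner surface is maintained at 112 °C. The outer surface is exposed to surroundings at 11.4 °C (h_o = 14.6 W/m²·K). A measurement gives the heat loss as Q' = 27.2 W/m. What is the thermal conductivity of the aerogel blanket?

k = 0.0149 W/m·K

ΣR = ΔT/Q' = |112 − 11.4|/27.2 = 3.699 m·K/W
Known resistances:
  R'_copper = ln(0.0899/0.0732)/(2πk) = 0.2055/(2π·320) = 1.022×10^-4 m·K/W
  R'_conv,out = 1/(2πr h) = 1/(2π·0.126·14.6) = 0.08652 m·K/W
R_aerogel blanket = ΣR − ΣR_known = 3.699 − 0.08662 = 3.612 m·K/W
ln(r₂/r₁)/(2πk) = 3.612 ⇒ k = 0.3376/(2π·3.612) = 0.0149 W/m·K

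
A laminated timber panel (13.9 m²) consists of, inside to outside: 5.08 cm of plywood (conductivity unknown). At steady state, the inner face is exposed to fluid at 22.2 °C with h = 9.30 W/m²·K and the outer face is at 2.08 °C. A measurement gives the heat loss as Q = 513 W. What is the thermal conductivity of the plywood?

k = 0.116 W/m·K

ΣR = ΔT/Q = |22.2 − 2.08|/513 = 0.03922 K/W
Known resistances:
  R_conv,in = 1/(hA) = 1/(9.30·13.9) = 0.007736 K/W
R_plywood = ΣR − ΣR_known = 0.03922 − 0.007736 = 0.03148 K/W
L/(kA) = 0.03148 ⇒ k = 0.0508/(0.03148·13.9) = 0.116 W/m·K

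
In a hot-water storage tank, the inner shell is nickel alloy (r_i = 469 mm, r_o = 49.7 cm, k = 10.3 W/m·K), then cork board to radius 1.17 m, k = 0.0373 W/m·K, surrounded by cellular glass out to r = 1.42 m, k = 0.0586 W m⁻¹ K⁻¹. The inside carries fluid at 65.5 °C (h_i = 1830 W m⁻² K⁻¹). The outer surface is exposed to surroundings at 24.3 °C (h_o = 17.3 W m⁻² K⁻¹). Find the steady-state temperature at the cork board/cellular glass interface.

Treat each layer as a resistance in series:
  R_conv,in = 1/(4πr²h) = 1/(4π·0.469²·1830) = 1.977×10^-4 K/W
  R_nickel alloy = (1/0.469 − 1/0.497)/(4πk) = 0.1201/(4π·10.3) = 9.281×10^-4 K/W
  R_cork board = (1/0.497 − 1/1.17)/(4πk) = 1.157/(4π·0.0373) = 2.469 K/W
  R_cellular glass = (1/1.17 − 1/1.42)/(4πk) = 0.1505/(4π·0.0586) = 0.2043 K/W
  R_conv,out = 1/(4πr²h) = 1/(4π·1.42²·17.3) = 0.002281 K/W
ΣR = 1.977×10^-4 + 9.281×10^-4 + 2.469 + 0.2043 + 0.002281 = 2.677 K/W
Q = ΔT/ΣR = (65.5 °C − 24.3 °C)/2.677 = 15.39 W
From the inner boundary to the cork board/cellular glass interface, ΣR_partial = 2.470 K/W.
T_interface = T_in − Q·ΣR_partial = 65.5 °C − (15.39)(2.470) = 27.5 °C

T = 27.5 °C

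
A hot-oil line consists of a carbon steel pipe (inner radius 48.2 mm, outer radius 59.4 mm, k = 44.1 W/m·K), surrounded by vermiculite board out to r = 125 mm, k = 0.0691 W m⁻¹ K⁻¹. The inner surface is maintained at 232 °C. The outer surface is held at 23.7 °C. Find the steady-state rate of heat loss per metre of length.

Q' = 121 W/m

Resistance network (inner→outer):
  R'_carbon steel = ln(0.0594/0.0482)/(2πk) = 0.2089/(2π·44.1) = 7.540×10^-4 m·K/W
  R'_vermiculite board = ln(0.125/0.0594)/(2πk) = 0.7440/(2π·0.0691) = 1.714 m·K/W
ΣR = 7.540×10^-4 + 1.714 = 1.715 m·K/W
Q' = ΔT/ΣR = (232 °C − 23.7 °C)/1.715 = 121 W/m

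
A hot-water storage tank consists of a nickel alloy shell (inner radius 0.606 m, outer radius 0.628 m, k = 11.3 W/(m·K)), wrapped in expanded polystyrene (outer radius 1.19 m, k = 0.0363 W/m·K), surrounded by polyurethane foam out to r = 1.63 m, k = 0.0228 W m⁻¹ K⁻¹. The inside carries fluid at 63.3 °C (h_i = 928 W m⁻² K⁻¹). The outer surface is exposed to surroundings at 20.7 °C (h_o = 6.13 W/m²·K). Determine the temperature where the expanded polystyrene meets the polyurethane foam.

Series thermal resistances, inner to outer:
  R_conv,in = 1/(4πr²h) = 1/(4π·0.606²·928) = 2.335×10^-4 K/W
  R_nickel alloy = (1/0.606 − 1/0.628)/(4πk) = 0.05781/(4π·11.3) = 4.071×10^-4 K/W
  R_expanded polystyrene = (1/0.628 − 1/1.19)/(4πk) = 0.7520/(4π·0.0363) = 1.649 K/W
  R_polyurethane foam = (1/1.19 − 1/1.63)/(4πk) = 0.2268/(4π·0.0228) = 0.7917 K/W
  R_conv,out = 1/(4πr²h) = 1/(4π·1.63²·6.13) = 0.004886 K/W
ΣR = 2.335×10^-4 + 4.071×10^-4 + 1.649 + 0.7917 + 0.004886 = 2.446 K/W
Q = ΔT/ΣR = (63.3 °C − 20.7 °C)/2.446 = 17.42 W
From the inner boundary to the expanded polystyrene/polyurethane foam interface, ΣR_partial = 1.650 K/W.
T_interface = T_in − Q·ΣR_partial = 63.3 °C − (17.42)(1.650) = 34.6 °C

T = 34.6 °C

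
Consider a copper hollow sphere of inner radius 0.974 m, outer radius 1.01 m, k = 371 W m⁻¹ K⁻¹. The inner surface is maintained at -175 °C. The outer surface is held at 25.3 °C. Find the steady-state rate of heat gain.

Q = 25500 kW

Q = 4πk·ΔT/(1/r₁ − 1/r₂) = 4π × 371 × 200.3 / (1/0.974 − 1/1.01) = 2.55×10^7 W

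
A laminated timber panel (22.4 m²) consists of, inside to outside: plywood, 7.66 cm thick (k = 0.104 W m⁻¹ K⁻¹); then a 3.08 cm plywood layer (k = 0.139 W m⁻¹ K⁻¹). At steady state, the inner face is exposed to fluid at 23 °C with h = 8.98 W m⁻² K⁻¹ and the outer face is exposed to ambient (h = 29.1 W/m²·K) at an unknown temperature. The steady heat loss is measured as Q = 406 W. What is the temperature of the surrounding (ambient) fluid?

Sum the resistances:
  R_conv,in = 1/(hA) = 1/(8.98·22.4) = 0.004971 K/W
  R_plywood = L/(kA) = 0.0766/(0.104·22.4) = 0.03288 K/W
  R_plywood = L/(kA) = 0.0308/(0.139·22.4) = 0.009892 K/W
  R_conv,out = 1/(hA) = 1/(29.1·22.4) = 0.001534 K/W
ΣR = 0.04928 K/W
ΔT = Q·ΣR = 406 × 0.04928 = 20.01 K
Heat flows outward, so T_out = T_in − ΔT = 23 − 20.01 = 2.99 °C

T_out = 2.99 °C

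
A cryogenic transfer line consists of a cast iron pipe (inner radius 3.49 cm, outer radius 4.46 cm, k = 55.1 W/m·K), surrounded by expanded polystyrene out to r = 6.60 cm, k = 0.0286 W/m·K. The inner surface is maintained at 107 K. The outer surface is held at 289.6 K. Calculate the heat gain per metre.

Resistance network (inner→outer):
  R'_cast iron = ln(0.0446/0.0349)/(2πk) = 0.2452/(2π·55.1) = 7.084×10^-4 m·K/W
  R'_expanded polystyrene = ln(0.0660/0.0446)/(2πk) = 0.3919/(2π·0.0286) = 2.181 m·K/W
ΣR = 7.084×10^-4 + 2.181 = 2.182 m·K/W
Q' = ΔT/ΣR = (107 K − 289.6 K)/2.182 = -83.7 W/m
(Negative Q' ⇒ heat flows inward; heat gain = 83.7 W/m.)

Q' = 83.7 W/m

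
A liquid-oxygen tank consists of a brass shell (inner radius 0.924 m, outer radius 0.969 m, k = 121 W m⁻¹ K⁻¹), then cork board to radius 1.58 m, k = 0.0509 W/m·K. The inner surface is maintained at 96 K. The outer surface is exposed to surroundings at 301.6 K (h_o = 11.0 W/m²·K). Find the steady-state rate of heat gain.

Q = 328 W

Resistance network (inner→outer):
  R_brass = (1/0.924 − 1/0.969)/(4πk) = 0.05026/(4π·121) = 3.305×10^-5 K/W
  R_cork board = (1/0.969 − 1/1.58)/(4πk) = 0.3991/(4π·0.0509) = 0.6239 K/W
  R_conv,out = 1/(4πr²h) = 1/(4π·1.58²·11.0) = 0.002898 K/W
ΣR = 3.305×10^-5 + 0.6239 + 0.002898 = 0.6268 K/W
Q = ΔT/ΣR = (96 K − 301.6 K)/0.6268 = -328 W
(Negative Q ⇒ heat flows inward; heat gain = 328 W.)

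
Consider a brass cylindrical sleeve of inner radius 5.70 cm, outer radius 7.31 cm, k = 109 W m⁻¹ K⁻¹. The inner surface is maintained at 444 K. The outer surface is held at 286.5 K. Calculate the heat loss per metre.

Q' = 2πk·ΔT/ln(r₂/r₁) = 2π × 109 × 157.5 / ln(0.0731/0.0570) = 4.34×10^5 W/m

Q' = 434 kW/m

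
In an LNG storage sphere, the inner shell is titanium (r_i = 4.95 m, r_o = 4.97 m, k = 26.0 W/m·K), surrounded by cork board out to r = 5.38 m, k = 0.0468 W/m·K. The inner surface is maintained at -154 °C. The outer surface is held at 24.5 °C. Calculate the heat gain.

Resistance network (inner→outer):
  R_titanium = (1/4.95 − 1/4.97)/(4πk) = 8.130×10^-4/(4π·26.0) = 2.488×10^-6 K/W
  R_cork board = (1/4.97 − 1/5.38)/(4πk) = 0.01533/(4π·0.0468) = 0.02607 K/W
ΣR = 2.488×10^-6 + 0.02607 = 0.02607 K/W
Q = ΔT/ΣR = (-154 °C − 24.5 °C)/0.02607 = -6850 W
(Negative Q ⇒ heat flows inward; heat gain = 6850 W.)

Q = 6850 W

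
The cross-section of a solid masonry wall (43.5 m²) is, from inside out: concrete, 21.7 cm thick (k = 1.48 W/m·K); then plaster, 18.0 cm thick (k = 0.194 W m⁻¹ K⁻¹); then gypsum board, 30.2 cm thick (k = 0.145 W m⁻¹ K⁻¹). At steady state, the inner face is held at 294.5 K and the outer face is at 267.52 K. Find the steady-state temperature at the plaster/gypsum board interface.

Resistance network (inner→outer):
  R_concrete = L/(kA) = 0.217/(1.48·43.5) = 0.003371 K/W
  R_plaster = L/(kA) = 0.180/(0.194·43.5) = 0.02133 K/W
  R_gypsum board = L/(kA) = 0.302/(0.145·43.5) = 0.04788 K/W
ΣR = 0.003371 + 0.02133 + 0.04788 = 0.07258 K/W
Q = ΔT/ΣR = (294.5 K − 267.52 K)/0.07258 = 371.7 W
From the inner boundary to the plaster/gypsum board interface, ΣR_partial = 0.02470 K/W.
T_interface = T_in − Q·ΣR_partial = 294.5 K − (371.7)(0.02470) = 285.3 K

T = 285.3 K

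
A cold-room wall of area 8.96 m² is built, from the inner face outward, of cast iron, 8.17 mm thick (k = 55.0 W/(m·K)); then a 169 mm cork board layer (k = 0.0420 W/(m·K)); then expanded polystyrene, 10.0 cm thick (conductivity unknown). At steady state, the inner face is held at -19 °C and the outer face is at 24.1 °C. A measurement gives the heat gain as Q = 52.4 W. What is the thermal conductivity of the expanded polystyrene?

k = 0.0299 W/m·K

ΣR = ΔT/Q = |-19 − 24.1|/52.4 = 0.8225 K/W
Known resistances:
  R_cast iron = L/(kA) = 0.00817/(55.0·8.96) = 1.658×10^-5 K/W
  R_cork board = L/(kA) = 0.169/(0.0420·8.96) = 0.4491 K/W
R_expanded polystyrene = ΣR − ΣR_known = 0.8225 − 0.4491 = 0.3734 K/W
L/(kA) = 0.3734 ⇒ k = 0.100/(0.3734·8.96) = 0.0299 W/m·K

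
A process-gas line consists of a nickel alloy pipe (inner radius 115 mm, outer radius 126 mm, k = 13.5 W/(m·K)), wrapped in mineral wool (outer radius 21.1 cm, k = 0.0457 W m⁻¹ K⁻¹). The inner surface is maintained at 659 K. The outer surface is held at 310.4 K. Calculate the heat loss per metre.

Q' = 194 W/m

Series thermal resistances, inner to outer:
  R'_nickel alloy = ln(0.126/0.115)/(2πk) = 0.09135/(2π·13.5) = 0.001077 m·K/W
  R'_mineral wool = ln(0.211/0.126)/(2πk) = 0.5156/(2π·0.0457) = 1.796 m·K/W
ΣR = 0.001077 + 1.796 = 1.797 m·K/W
Q' = ΔT/ΣR = (659 K − 310.4 K)/1.797 = 194 W/m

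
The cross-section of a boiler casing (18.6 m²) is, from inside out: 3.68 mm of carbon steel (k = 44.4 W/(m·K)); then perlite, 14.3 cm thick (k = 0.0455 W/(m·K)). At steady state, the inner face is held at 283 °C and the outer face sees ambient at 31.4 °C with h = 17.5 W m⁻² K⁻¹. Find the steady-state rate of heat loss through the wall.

Series thermal resistances, inner to outer:
  R_carbon steel = L/(kA) = 0.00368/(44.4·18.6) = 4.456×10^-6 K/W
  R_perlite = L/(kA) = 0.143/(0.0455·18.6) = 0.1690 K/W
  R_conv,out = 1/(hA) = 1/(17.5·18.6) = 0.003072 K/W
ΣR = 4.456×10^-6 + 0.1690 + 0.003072 = 0.1721 K/W
Q = ΔT/ΣR = (283 °C − 31.4 °C)/0.1721 = 1460 W

Q = 1460 W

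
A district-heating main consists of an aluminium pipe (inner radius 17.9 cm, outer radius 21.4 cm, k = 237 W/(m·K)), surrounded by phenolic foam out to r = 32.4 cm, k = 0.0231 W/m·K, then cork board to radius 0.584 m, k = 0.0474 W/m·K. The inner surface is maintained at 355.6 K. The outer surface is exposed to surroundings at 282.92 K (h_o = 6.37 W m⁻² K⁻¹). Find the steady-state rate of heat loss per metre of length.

Treat each layer as a resistance in series:
  R'_aluminium = ln(0.214/0.179)/(2πk) = 0.1786/(2π·237) = 1.199×10^-4 m·K/W
  R'_phenolic foam = ln(0.324/0.214)/(2πk) = 0.4148/(2π·0.0231) = 2.858 m·K/W
  R'_cork board = ln(0.584/0.324)/(2πk) = 0.5892/(2π·0.0474) = 1.978 m·K/W
  R'_conv,out = 1/(2πr h) = 1/(2π·0.584·6.37) = 0.04278 m·K/W
ΣR = 1.199×10^-4 + 2.858 + 1.978 + 0.04278 = 4.879 m·K/W
Q' = ΔT/ΣR = (355.6 K − 282.92 K)/4.879 = 14.9 W/m

Q' = 14.9 W/m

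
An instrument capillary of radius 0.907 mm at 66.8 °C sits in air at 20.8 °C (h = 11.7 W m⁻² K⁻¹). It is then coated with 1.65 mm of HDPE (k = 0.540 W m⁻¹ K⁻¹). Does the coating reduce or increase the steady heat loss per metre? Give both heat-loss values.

Critical radius for a cylinder: r_cr = k/h = 0.0462 m = 4.62 cm.
Outer radius after coating: r₂ = 9.07×10^-4 + 0.00165 = 0.002557 m.
Since r₁ < r_cr and r₂ ≤ r_cr, the coating moves toward the maximum at r_cr — heat loss rises.
Bare: R = 1/(2πr₁h) = 15.00 m·K/W; Q = 46/15.00 = 3.07 W/m.
Coated: R = R_cond + R_conv = 5.625 m·K/W; Q = 46/5.625 = 8.18 W/m.

increases: 3.07 → 8.18 W/m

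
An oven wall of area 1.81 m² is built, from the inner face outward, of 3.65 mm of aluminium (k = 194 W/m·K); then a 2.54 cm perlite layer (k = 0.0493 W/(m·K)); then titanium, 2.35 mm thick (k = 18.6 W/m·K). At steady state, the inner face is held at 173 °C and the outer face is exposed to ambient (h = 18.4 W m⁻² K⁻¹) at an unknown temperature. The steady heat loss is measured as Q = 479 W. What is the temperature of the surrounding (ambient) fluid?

T_out = 22.2 °C

Series resistances:
  R_aluminium = L/(kA) = 0.00365/(194·1.81) = 1.039×10^-5 K/W
  R_perlite = L/(kA) = 0.0254/(0.0493·1.81) = 0.2846 K/W
  R_titanium = L/(kA) = 0.00235/(18.6·1.81) = 6.980×10^-5 K/W
  R_conv,out = 1/(hA) = 1/(18.4·1.81) = 0.03003 K/W
ΣR = 0.3148 K/W
ΔT = Q·ΣR = 479 × 0.3148 = 150.8 K
Heat flows outward, so T_out = T_in − ΔT = 173 − 150.8 = 22.2 °C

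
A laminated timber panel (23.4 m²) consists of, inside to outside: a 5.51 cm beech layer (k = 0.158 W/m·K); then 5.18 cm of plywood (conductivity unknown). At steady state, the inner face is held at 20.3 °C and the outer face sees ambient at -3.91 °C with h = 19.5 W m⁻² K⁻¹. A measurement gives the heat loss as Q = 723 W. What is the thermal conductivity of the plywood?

k = 0.135 W/m·K

ΣR = ΔT/Q = |20.3 − -3.91|/723 = 0.03349 K/W
Known resistances:
  R_beech = L/(kA) = 0.0551/(0.158·23.4) = 0.01490 K/W
  R_conv,out = 1/(hA) = 1/(19.5·23.4) = 0.002192 K/W
R_plywood = ΣR − ΣR_known = 0.03349 − 0.01709 = 0.01640 K/W
L/(kA) = 0.01640 ⇒ k = 0.0518/(0.01640·23.4) = 0.135 W/m·K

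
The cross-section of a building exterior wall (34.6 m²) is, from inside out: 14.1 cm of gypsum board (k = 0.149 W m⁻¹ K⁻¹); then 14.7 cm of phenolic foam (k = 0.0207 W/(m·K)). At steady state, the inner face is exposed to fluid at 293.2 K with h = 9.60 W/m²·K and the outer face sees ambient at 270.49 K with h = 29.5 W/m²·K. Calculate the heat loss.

Q = 96.0 W

Treat each layer as a resistance in series:
  R_conv,in = 1/(hA) = 1/(9.60·34.6) = 0.003011 K/W
  R_gypsum board = L/(kA) = 0.141/(0.149·34.6) = 0.02735 K/W
  R_phenolic foam = L/(kA) = 0.147/(0.0207·34.6) = 0.2052 K/W
  R_conv,out = 1/(hA) = 1/(29.5·34.6) = 9.797×10^-4 K/W
ΣR = 0.003011 + 0.02735 + 0.2052 + 9.797×10^-4 = 0.2365 K/W
Q = ΔT/ΣR = (293.2 K − 270.49 K)/0.2365 = 96.0 W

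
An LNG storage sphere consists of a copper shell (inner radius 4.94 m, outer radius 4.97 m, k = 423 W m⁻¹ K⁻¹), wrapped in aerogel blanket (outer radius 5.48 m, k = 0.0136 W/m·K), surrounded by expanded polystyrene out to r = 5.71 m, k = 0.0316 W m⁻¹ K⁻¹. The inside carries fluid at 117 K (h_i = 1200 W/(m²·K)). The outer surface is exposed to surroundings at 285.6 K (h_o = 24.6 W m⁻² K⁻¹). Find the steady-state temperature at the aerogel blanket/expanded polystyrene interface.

T = 261.1 K

Series thermal resistances, inner to outer:
  R_conv,in = 1/(4πr²h) = 1/(4π·4.94²·1200) = 2.717×10^-6 K/W
  R_copper = (1/4.94 − 1/4.97)/(4πk) = 0.001222/(4π·423) = 2.299×10^-7 K/W
  R_aerogel blanket = (1/4.97 − 1/5.48)/(4πk) = 0.01873/(4π·0.0136) = 0.1096 K/W
  R_expanded polystyrene = (1/5.48 − 1/5.71)/(4πk) = 0.007350/(4π·0.0316) = 0.01851 K/W
  R_conv,out = 1/(4πr²h) = 1/(4π·5.71²·24.6) = 9.922×10^-5 K/W
ΣR = 2.717×10^-6 + 2.299×10^-7 + 0.1096 + 0.01851 + 9.922×10^-5 = 0.1282 K/W
Q = ΔT/ΣR = (117 K − 285.6 K)/0.1282 = -1315 W
From the inner boundary to the aerogel blanket/expanded polystyrene interface, ΣR_partial = 0.1096 K/W.
T_interface = T_in − Q·ΣR_partial = 117 K − (-1315)(0.1096) = 261.1 K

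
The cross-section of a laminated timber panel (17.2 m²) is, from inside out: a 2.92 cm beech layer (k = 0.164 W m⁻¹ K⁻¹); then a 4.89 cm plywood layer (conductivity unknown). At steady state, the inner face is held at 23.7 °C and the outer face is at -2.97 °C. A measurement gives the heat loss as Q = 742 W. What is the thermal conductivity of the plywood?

ΣR = ΔT/Q = |23.7 − -2.97|/742 = 0.03594 K/W
Known resistances:
  R_beech = L/(kA) = 0.0292/(0.164·17.2) = 0.01035 K/W
R_plywood = ΣR − ΣR_known = 0.03594 − 0.01035 = 0.02559 K/W
L/(kA) = 0.02559 ⇒ k = 0.0489/(0.02559·17.2) = 0.111 W/m·K

k = 0.111 W/m·K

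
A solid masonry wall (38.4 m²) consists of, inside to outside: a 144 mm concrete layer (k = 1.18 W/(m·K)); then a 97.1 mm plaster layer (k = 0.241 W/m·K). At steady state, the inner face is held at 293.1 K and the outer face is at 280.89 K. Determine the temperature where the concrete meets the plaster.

Treat each layer as a resistance in series:
  R_concrete = L/(kA) = 0.144/(1.18·38.4) = 0.003178 K/W
  R_plaster = L/(kA) = 0.0971/(0.241·38.4) = 0.01049 K/W
ΣR = 0.003178 + 0.01049 = 0.01367 K/W
Q = ΔT/ΣR = (293.1 K − 280.89 K)/0.01367 = 893.2 W
From the inner boundary to the concrete/plaster interface, ΣR_partial = 0.003178 K/W.
T_interface = T_in − Q·ΣR_partial = 293.1 K − (893.2)(0.003178) = 290.3 K

T = 290.3 K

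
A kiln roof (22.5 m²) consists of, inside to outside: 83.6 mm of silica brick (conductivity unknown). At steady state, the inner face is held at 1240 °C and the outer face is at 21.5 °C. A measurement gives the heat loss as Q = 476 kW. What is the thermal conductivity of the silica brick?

k = 1.45 W/m·K

ΣR = ΔT/Q = |1240 − 21.5|/4.76×10^5 = 0.002560 K/W
L/(kA) = 0.002560 ⇒ k = 0.0836/(0.002560·22.5) = 1.45 W/m·K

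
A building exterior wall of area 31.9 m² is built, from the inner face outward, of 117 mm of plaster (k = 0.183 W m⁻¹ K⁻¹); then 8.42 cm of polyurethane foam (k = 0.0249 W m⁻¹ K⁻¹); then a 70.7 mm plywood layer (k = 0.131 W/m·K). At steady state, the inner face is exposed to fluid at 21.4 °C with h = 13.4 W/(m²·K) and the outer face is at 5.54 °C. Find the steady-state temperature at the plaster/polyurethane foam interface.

T = 19.0 °C

Treat each layer as a resistance in series:
  R_conv,in = 1/(hA) = 1/(13.4·31.9) = 0.002339 K/W
  R_plaster = L/(kA) = 0.117/(0.183·31.9) = 0.02004 K/W
  R_polyurethane foam = L/(kA) = 0.0842/(0.0249·31.9) = 0.1060 K/W
  R_plywood = L/(kA) = 0.0707/(0.131·31.9) = 0.01692 K/W
ΣR = 0.002339 + 0.02004 + 0.1060 + 0.01692 = 0.1453 K/W
Q = ΔT/ΣR = (21.4 °C − 5.54 °C)/0.1453 = 109.2 W
From the inner boundary to the plaster/polyurethane foam interface, ΣR_partial = 0.02238 K/W.
T_interface = T_in − Q·ΣR_partial = 21.4 °C − (109.2)(0.02238) = 19.0 °C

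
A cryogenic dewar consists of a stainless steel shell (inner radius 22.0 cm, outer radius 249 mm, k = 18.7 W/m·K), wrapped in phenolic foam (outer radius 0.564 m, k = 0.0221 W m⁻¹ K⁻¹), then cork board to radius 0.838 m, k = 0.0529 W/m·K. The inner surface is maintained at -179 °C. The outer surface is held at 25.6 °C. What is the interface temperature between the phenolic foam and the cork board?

Treat each layer as a resistance in series:
  R_stainless steel = (1/0.220 − 1/0.249)/(4πk) = 0.5294/(4π·18.7) = 0.002253 K/W
  R_phenolic foam = (1/0.249 − 1/0.564)/(4πk) = 2.243/(4π·0.0221) = 8.077 K/W
  R_cork board = (1/0.564 − 1/0.838)/(4πk) = 0.5797/(4π·0.0529) = 0.8721 K/W
ΣR = 0.002253 + 8.077 + 0.8721 = 8.951 K/W
Q = ΔT/ΣR = (-179 °C − 25.6 °C)/8.951 = -22.86 W
From the inner boundary to the phenolic foam/cork board interface, ΣR_partial = 8.079 K/W.
T_interface = T_in − Q·ΣR_partial = -179 °C − (-22.86)(8.079) = 5.7 °C

T = 5.7 °C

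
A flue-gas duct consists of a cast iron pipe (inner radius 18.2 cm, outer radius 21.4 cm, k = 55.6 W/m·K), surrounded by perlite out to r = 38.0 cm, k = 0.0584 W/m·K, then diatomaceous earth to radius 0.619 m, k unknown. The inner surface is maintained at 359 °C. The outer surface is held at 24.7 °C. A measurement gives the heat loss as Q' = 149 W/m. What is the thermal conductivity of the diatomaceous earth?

k = 0.114 W/m·K

ΣR = ΔT/Q' = |359 − 24.7|/149 = 2.244 m·K/W
Known resistances:
  R'_cast iron = ln(0.214/0.182)/(2πk) = 0.1620/(2π·55.6) = 4.636×10^-4 m·K/W
  R'_perlite = ln(0.380/0.214)/(2πk) = 0.5742/(2π·0.0584) = 1.565 m·K/W
R_diatomaceous earth = ΣR − ΣR_known = 2.244 − 1.565 = 0.6790 m·K/W
ln(r₂/r₁)/(2πk) = 0.6790 ⇒ k = 0.4879/(2π·0.6790) = 0.114 W/m·K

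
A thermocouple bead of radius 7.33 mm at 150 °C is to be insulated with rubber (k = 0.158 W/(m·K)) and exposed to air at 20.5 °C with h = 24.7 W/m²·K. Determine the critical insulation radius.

r_cr = 1.28 cm

For a sphere, r_cr = 2k_ins/h = 2·0.158/24.7 = 0.0128 m = 1.28 cm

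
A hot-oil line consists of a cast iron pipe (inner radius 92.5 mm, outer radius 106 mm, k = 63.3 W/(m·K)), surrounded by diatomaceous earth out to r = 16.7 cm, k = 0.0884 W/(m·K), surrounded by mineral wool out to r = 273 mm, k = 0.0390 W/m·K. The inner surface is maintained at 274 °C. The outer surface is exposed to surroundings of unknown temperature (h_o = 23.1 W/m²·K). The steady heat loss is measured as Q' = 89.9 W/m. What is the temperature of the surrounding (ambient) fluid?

Sum the resistances:
  R'_cast iron = ln(0.106/0.0925)/(2πk) = 0.1362/(2π·63.3) = 3.425×10^-4 m·K/W
  R'_diatomaceous earth = ln(0.167/0.106)/(2πk) = 0.4546/(2π·0.0884) = 0.8184 m·K/W
  R'_mineral wool = ln(0.273/0.167)/(2πk) = 0.4915/(2π·0.0390) = 2.006 m·K/W
  R'_conv,out = 1/(2πr h) = 1/(2π·0.273·23.1) = 0.02524 m·K/W
ΣR = 2.850 m·K/W
ΔT = Q'·ΣR = 89.9 × 2.850 = 256.2 K
Heat flows outward, so T_out = T_in − ΔT = 274 − 256.2 = 17.8 °C

T_out = 17.8 °C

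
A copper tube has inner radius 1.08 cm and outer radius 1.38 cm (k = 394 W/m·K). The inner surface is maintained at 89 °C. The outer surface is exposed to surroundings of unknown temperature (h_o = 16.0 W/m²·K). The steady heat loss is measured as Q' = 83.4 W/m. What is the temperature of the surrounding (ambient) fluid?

Sum the resistances:
  R'_copper = ln(0.0138/0.0108)/(2πk) = 0.2451/(2π·394) = 9.902×10^-5 m·K/W
  R'_conv,out = 1/(2πr h) = 1/(2π·0.0138·16.0) = 0.7208 m·K/W
ΣR = 0.7209 m·K/W
ΔT = Q'·ΣR = 83.4 × 0.7209 = 60.12 K
Heat flows outward, so T_out = T_in − ΔT = 89 − 60.12 = 28.9 °C

T_out = 28.9 °C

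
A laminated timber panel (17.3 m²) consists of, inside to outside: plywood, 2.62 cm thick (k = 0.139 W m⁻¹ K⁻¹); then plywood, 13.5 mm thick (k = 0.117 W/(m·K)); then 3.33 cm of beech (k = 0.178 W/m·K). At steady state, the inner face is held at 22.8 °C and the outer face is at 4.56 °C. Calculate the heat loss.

Q = 643 W

Treat each layer as a resistance in series:
  R_plywood = L/(kA) = 0.0262/(0.139·17.3) = 0.01090 K/W
  R_plywood = L/(kA) = 0.0135/(0.117·17.3) = 0.006670 K/W
  R_beech = L/(kA) = 0.0333/(0.178·17.3) = 0.01081 K/W
ΣR = 0.01090 + 0.006670 + 0.01081 = 0.02838 K/W
Q = ΔT/ΣR = (22.8 °C − 4.56 °C)/0.02838 = 643 W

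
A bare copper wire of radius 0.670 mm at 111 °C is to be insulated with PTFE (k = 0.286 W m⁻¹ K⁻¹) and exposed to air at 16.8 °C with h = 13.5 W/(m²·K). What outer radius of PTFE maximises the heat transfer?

For a cylinder, r_cr = k_ins/h = 0.286/13.5 = 0.0212 m = 2.12 cm

r_cr = 2.12 cm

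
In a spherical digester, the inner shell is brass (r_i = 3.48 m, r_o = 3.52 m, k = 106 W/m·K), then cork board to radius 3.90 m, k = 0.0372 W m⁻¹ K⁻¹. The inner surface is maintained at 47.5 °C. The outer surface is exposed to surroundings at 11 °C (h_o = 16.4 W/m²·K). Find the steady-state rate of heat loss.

Q = 613 W

Resistance network (inner→outer):
  R_brass = (1/3.48 − 1/3.52)/(4πk) = 0.003265/(4π·106) = 2.451×10^-6 K/W
  R_cork board = (1/3.52 − 1/3.90)/(4πk) = 0.02768/(4π·0.0372) = 0.05921 K/W
  R_conv,out = 1/(4πr²h) = 1/(4π·3.90²·16.4) = 3.190×10^-4 K/W
ΣR = 2.451×10^-6 + 0.05921 + 3.190×10^-4 = 0.05953 K/W
Q = ΔT/ΣR = (47.5 °C − 11 °C)/0.05953 = 613 W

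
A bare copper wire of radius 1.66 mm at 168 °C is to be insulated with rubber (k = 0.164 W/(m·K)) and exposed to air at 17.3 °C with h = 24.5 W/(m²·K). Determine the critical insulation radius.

r_cr = 0.669 cm

For a cylinder, r_cr = k_ins/h = 0.164/24.5 = 0.00669 m = 0.669 cm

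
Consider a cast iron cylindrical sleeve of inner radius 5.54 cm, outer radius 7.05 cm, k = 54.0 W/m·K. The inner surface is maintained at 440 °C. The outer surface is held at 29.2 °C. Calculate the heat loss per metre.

Q' = 2πk·ΔT/ln(r₂/r₁) = 2π × 54.0 × 410.8 / ln(0.0705/0.0554) = 5.78×10^5 W/m

Q' = 5.78×10^5 W/m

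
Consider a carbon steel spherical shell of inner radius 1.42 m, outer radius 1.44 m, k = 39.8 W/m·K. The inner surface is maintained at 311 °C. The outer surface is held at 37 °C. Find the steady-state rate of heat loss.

Q = 4πk·ΔT/(1/r₁ − 1/r₂) = 4π × 39.8 × 274 / (1/1.42 − 1/1.44) = 1.40×10^7 W

Q = 14000 kW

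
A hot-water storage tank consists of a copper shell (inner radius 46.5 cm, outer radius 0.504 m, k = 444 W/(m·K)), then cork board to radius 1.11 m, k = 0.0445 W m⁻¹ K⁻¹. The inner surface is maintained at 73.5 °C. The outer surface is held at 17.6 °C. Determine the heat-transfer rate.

Series thermal resistances, inner to outer:
  R_copper = (1/0.465 − 1/0.504)/(4πk) = 0.1664/(4π·444) = 2.983×10^-5 K/W
  R_cork board = (1/0.504 − 1/1.11)/(4πk) = 1.083/(4π·0.0445) = 1.937 K/W
ΣR = 2.983×10^-5 + 1.937 = 1.937 K/W
Q = ΔT/ΣR = (73.5 °C − 17.6 °C)/1.937 = 28.9 W

Q = 28.9 W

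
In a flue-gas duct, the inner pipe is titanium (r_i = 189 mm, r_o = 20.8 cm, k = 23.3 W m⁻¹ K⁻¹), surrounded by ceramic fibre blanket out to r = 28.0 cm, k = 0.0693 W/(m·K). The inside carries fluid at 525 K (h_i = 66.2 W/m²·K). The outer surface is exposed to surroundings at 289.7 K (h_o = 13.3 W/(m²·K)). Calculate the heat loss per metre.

Series thermal resistances, inner to outer:
  R'_conv,in = 1/(2πr h) = 1/(2π·0.189·66.2) = 0.01272 m·K/W
  R'_titanium = ln(0.208/0.189)/(2πk) = 0.09579/(2π·23.3) = 6.543×10^-4 m·K/W
  R'_ceramic fibre blanket = ln(0.280/0.208)/(2πk) = 0.2973/(2π·0.0693) = 0.6827 m·K/W
  R'_conv,out = 1/(2πr h) = 1/(2π·0.280·13.3) = 0.04274 m·K/W
ΣR = 0.01272 + 6.543×10^-4 + 0.6827 + 0.04274 = 0.7388 m·K/W
Q' = ΔT/ΣR = (525 K − 289.7 K)/0.7388 = 318 W/m

Q' = 318 W/m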